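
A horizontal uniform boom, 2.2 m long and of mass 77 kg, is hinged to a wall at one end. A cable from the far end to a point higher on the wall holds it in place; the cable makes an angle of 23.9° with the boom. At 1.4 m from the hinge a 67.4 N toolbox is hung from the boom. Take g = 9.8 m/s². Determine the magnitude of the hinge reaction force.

|H| ≈ 1030 N

Take torques about the hinge: T sin 23.9° · 2.2 = 77×9.8×1.1 + 67.4×1.4 = 924.42 N·m.
So T = 924.42 / (0.4051 × 2.2) = 1037.1 N.
ΣF_x = 0: H_x = T cos 23.9° = 948.21 N.
ΣF_y = 0: H_y = (77×9.8 + 67.4) − T sin 23.9° = 822 − 420.19 = 401.81 N.
|H| = √(H_x² + H_y²) = √((948.21)² + (401.81)²) = 1029.8 N.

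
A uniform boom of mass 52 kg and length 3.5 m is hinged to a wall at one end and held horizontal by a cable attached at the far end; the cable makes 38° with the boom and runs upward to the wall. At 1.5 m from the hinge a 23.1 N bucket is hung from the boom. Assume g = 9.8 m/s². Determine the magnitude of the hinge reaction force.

|H| ≈ 432 N

Take torques about the hinge: T sin 38° · 3.5 = 52×9.8×1.75 + 23.1×1.5 = 926.45 N·m.
So T = 926.45 / (0.6157 × 3.5) = 429.94 N.
ΣF_x = 0: H_x = T cos 38° = 338.8 N.
ΣF_y = 0: H_y = (52×9.8 + 23.1) − T sin 38° = 532.7 − 264.7 = 268 N.
|H| = √(H_x² + H_y²) = √((338.8)² + (268)²) = 431.98 N.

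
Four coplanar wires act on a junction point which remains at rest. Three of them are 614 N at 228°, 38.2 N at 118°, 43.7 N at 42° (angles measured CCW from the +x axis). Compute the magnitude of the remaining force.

F ≈ 558 N

Sum the known components: ΣF_x = -396.3 N, ΣF_y = -393.3 N.
For equilibrium the remaining force must supply (−ΣF_x, −ΣF_y) = (396.3, 393.3) N.
Magnitude = √((396.3)² + (393.3)²) = 558.4 N; direction = atan2(393.3, 396.3) = 44.8°.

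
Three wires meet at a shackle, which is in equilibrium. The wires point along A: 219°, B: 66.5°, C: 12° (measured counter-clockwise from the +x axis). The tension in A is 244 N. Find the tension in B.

Resolve: ΣF_x = 244 cos 219° + T_B cos 66.5° + T_C cos 12° = 0.
        ΣF_y = 244 sin 219° + T_B sin 66.5° + T_C sin 12° = 0.
The known terms sum to (-189.6, -153.6) N, so 0.3987 T_B + 0.9781 T_C = 189.6 and 0.9171 T_B + 0.2079 T_C = 153.6.
Solving simultaneously: T_B = 136.1 N, T_C = 138.4 N.

T_B ≈ 136 N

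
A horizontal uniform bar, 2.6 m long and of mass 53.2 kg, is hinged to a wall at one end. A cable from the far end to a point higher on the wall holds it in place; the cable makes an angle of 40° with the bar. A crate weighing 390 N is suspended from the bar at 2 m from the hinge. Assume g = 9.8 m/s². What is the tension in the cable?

Take torques about the hinge: T sin 40° · 2.6 = 53.2×9.8×1.3 + 390×2 = 1457.8 N·m.
So T = 1457.8 / (0.6428 × 2.6) = 872.26 N.

T ≈ 872 N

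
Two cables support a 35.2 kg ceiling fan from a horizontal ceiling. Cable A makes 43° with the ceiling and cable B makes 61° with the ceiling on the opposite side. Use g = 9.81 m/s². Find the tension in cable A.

Weight W = 35.2 × 9.81 = 345.3 N acts straight down.
Horizontal: T_A cos 43° = T_B cos 61°  →  T_B = 1.509 T_A.
Vertical: T_A sin 43° + T_B sin 61° = 345.3.
Substituting the horizontal relation into the vertical equation gives 2.001 T_A = 345.3, so T_A = 172.5 N.

T_A ≈ 173 N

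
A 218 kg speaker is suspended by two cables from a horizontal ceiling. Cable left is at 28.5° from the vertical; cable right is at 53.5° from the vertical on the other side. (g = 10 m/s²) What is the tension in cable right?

T_right ≈ 1050 N

Angles from the horizontal: cable left is 90° − 28.5° = 61.5°, cable right is 90° − 53.5° = 36.5°.
Weight W = 218 × 10 = 2180 N acts straight down.
Horizontal: T_left cos 61.5° = T_right cos 36.5°  →  T_left = 1.685 T_right.
Vertical: T_left sin 61.5° + T_right sin 36.5° = 2180.
Substituting the horizontal relation into the vertical equation gives 2.075 T_right = 2180, so T_right = 1050 N.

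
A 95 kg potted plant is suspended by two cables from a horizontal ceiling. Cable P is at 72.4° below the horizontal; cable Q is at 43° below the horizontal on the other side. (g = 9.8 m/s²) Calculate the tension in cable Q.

Weight W = 95 × 9.8 = 931 N acts straight down.
Horizontal: T_P cos 72.4° = T_Q cos 43°  →  T_P = 2.419 T_Q.
Vertical: T_P sin 72.4° + T_Q sin 43° = 931.
Substituting the horizontal relation into the vertical equation gives 2.988 T_Q = 931, so T_Q = 311.6 N.

T_Q ≈ 312 N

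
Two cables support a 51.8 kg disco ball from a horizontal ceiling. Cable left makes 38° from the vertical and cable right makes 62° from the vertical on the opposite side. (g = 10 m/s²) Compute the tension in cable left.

T_left ≈ 464 N

Angles from the horizontal: cable left is 90° − 38° = 52°, cable right is 90° − 62° = 28°.
Weight W = 51.8 × 10 = 518 N acts straight down.
Horizontal: T_left cos 52° = T_right cos 28°  →  T_right = 0.6973 T_left.
Vertical: T_left sin 52° + T_right sin 28° = 518.
Substituting the horizontal relation into the vertical equation gives 1.115 T_left = 518, so T_left = 464.4 N.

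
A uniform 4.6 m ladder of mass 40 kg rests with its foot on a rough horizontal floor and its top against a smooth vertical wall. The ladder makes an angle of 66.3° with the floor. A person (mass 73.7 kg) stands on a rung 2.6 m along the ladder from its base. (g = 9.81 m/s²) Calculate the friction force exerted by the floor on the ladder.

f ≈ 266 N

Torques about the foot: N_wall · 4.6 sin 66.3° = 40×9.81×2.3 cos 66.3° + 73.7×9.81×2.6 cos 66.3° → N_wall = 265.51 N.
ΣF_x = 0: f_floor = N_wall = 265.51 N.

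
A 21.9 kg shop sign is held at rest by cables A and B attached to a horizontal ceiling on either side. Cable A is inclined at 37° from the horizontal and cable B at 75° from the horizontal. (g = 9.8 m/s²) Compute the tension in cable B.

T_B ≈ 185 N

Weight W = 21.9 × 9.8 = 214.6 N acts straight down.
Horizontal: T_A cos 37° = T_B cos 75°  →  T_A = 0.3241 T_B.
Vertical: T_A sin 37° + T_B sin 75° = 214.6.
Substituting the horizontal relation into the vertical equation gives 1.161 T_B = 214.6, so T_B = 184.9 N.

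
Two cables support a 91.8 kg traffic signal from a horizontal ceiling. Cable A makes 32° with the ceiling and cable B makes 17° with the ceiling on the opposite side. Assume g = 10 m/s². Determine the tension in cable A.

Weight W = 91.8 × 10 = 918 N acts straight down.
Horizontal: T_A cos 32° = T_B cos 17°  →  T_B = 0.8868 T_A.
Vertical: T_A sin 32° + T_B sin 17° = 918.
Substituting the horizontal relation into the vertical equation gives 0.7892 T_A = 918, so T_A = 1163 N.

T_A ≈ 1160 N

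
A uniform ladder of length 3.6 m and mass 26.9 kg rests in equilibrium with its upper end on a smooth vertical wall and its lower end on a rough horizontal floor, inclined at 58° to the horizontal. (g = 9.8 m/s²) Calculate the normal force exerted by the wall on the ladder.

N_wall ≈ 82.4 N

Torques about the foot: N_wall · 3.6 sin 58° = 26.9×9.8×1.8 cos 58° → N_wall = 82.364 N.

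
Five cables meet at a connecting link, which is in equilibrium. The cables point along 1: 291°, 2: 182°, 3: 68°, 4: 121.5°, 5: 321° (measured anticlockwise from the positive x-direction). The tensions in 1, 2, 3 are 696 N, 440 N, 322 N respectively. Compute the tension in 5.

Resolve: ΣF_x = 696 cos 291° + 440 cos 182° + 322 cos 68° + T_4 cos 121.5° + T_5 cos 321° = 0.
        ΣF_y = 696 sin 291° + 440 sin 182° + 322 sin 68° + T_4 sin 121.5° + T_5 sin 321° = 0.
The known terms sum to (-69.68, -366.6) N, so -0.5225 T_4 + 0.7771 T_5 = 69.68 and 0.8526 T_4 − 0.6293 T_5 = 366.6.
Solving simultaneously: T_4 = 984.8 N, T_5 = 751.8 N.

T_5 ≈ 752 N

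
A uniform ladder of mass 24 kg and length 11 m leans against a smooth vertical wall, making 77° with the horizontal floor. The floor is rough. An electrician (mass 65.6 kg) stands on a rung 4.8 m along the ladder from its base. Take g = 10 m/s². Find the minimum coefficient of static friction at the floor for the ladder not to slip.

μ_min ≈ 0.105

ΣF_y = 0: N_floor = 24×10 + 65.6×10 = 896 N.
Torques about the foot: N_wall · 11 sin 77° = 24×10×5.5 cos 77° + 65.6×10×4.8 cos 77° → N_wall = 93.791 N.
ΣF_x = 0: f_floor = N_wall = 93.791 N.
μ_min = f_floor / N_floor = 93.791 / 896 = 0.1047.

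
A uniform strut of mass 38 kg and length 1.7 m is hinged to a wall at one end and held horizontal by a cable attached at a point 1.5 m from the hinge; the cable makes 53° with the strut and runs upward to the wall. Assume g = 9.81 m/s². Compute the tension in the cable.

Take torques about the hinge: T sin 53° · 1.5 = 38×9.81×0.85 = 316.86 N·m.
So T = 316.86 / (0.7986 × 1.5) = 264.5 N.

T ≈ 265 N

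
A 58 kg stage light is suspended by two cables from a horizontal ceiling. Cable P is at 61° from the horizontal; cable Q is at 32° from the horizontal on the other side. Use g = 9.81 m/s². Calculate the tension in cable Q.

Weight W = 58 × 9.81 = 569 N acts straight down.
Horizontal: T_P cos 61° = T_Q cos 32°  →  T_P = 1.749 T_Q.
Vertical: T_P sin 61° + T_Q sin 32° = 569.
Substituting the horizontal relation into the vertical equation gives 2.06 T_Q = 569, so T_Q = 276.2 N.

T_Q ≈ 276 N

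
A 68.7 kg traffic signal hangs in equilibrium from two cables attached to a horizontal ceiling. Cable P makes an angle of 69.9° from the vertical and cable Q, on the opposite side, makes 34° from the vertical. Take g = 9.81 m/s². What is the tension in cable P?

Angles from the horizontal: cable P is 90° − 69.9° = 20.1°, cable Q is 90° − 34° = 56°.
Weight W = 68.7 × 9.81 = 673.9 N acts straight down.
Horizontal: T_P cos 20.1° = T_Q cos 56°  →  T_Q = 1.679 T_P.
Vertical: T_P sin 20.1° + T_Q sin 56° = 673.9.
Substituting the horizontal relation into the vertical equation gives 1.736 T_P = 673.9, so T_P = 388.2 N.

T_P ≈ 388 N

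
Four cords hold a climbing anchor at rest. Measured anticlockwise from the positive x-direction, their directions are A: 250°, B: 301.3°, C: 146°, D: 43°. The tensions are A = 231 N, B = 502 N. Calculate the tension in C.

Resolve: ΣF_x = 231 cos 250° + 502 cos 301.3° + T_C cos 146° + T_D cos 43° = 0.
        ΣF_y = 231 sin 250° + 502 sin 301.3° + T_C sin 146° + T_D sin 43° = 0.
The known terms sum to (181.8, -646) N, so -0.8290 T_C + 0.7314 T_D = -181.8 and 0.5592 T_C + 0.6820 T_D = 646.
Solving simultaneously: T_C = 612.1 N, T_D = 445.3 N.

T_C ≈ 612 N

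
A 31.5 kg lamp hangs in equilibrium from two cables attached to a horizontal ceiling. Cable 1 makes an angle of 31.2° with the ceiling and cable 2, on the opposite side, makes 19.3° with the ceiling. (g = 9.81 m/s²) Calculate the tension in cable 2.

T_2 ≈ 343 N

Weight W = 31.5 × 9.81 = 309 N acts straight down.
Horizontal: T_1 cos 31.2° = T_2 cos 19.3°  →  T_1 = 1.103 T_2.
Vertical: T_1 sin 31.2° + T_2 sin 19.3° = 309.
Substituting the horizontal relation into the vertical equation gives 0.9021 T_2 = 309, so T_2 = 342.6 N.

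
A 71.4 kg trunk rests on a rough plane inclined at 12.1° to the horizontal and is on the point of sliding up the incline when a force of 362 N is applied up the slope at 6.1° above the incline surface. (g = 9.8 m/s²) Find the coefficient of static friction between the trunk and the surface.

μ ≈ 0.330

On the verge of sliding up the incline, friction is at its maximum μN and acts down the slope.
Perpendicular to incline: N = W cos 12.1° − P sin 6.1° = 684.2 − 38.47 = 645.7 N.
Along incline: P cos 6.1° − μN = W sin 12.1° → μ = −(W sin 12.1° − P cos 6.1°) / N = 0.3303.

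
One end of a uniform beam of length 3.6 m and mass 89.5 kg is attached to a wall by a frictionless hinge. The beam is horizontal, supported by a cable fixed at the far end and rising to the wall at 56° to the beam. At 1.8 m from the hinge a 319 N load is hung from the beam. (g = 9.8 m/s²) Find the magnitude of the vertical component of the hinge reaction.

|H_y| ≈ 598 N

Take torques about the hinge: T sin 56° · 3.6 = 89.5×9.8×1.8 + 319×1.8 = 2153 N·m.
So T = 2153 / (0.8290 × 3.6) = 721.38 N.
ΣF_y = 0: H_y = (89.5×9.8 + 319) − T sin 56° = 1196.1 − 598.05 = 598.05 N.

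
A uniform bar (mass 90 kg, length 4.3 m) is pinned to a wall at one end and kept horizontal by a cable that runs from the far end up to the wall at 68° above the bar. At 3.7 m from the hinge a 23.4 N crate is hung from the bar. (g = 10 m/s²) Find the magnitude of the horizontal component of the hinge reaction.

H_x ≈ 190 N

Take torques about the hinge: T sin 68° · 4.3 = 90×10×2.15 + 23.4×3.7 = 2021.6 N·m.
So T = 2021.6 / (0.9272 × 4.3) = 507.06 N.
ΣF_x = 0: H_x = T cos 68° = 189.95 N.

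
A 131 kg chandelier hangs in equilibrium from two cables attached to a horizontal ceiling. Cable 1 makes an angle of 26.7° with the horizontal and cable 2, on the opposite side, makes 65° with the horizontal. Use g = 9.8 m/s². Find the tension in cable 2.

Weight W = 131 × 9.8 = 1284 N acts straight down.
Horizontal: T_1 cos 26.7° = T_2 cos 65°  →  T_1 = 0.4731 T_2.
Vertical: T_1 sin 26.7° + T_2 sin 65° = 1284.
Substituting the horizontal relation into the vertical equation gives 1.119 T_2 = 1284, so T_2 = 1147 N.

T_2 ≈ 1150 N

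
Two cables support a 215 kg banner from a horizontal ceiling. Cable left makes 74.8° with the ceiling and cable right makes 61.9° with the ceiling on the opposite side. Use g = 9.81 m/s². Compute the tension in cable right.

T_right ≈ 806 N

Weight W = 215 × 9.81 = 2109 N acts straight down.
Horizontal: T_left cos 74.8° = T_right cos 61.9°  →  T_left = 1.796 T_right.
Vertical: T_left sin 74.8° + T_right sin 61.9° = 2109.
Substituting the horizontal relation into the vertical equation gives 2.616 T_right = 2109, so T_right = 806.3 N.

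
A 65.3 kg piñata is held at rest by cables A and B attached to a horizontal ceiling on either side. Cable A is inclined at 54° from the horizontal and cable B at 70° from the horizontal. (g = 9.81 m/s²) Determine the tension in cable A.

Weight W = 65.3 × 9.81 = 640.6 N acts straight down.
Horizontal: T_A cos 54° = T_B cos 70°  →  T_B = 1.719 T_A.
Vertical: T_A sin 54° + T_B sin 70° = 640.6.
Substituting the horizontal relation into the vertical equation gives 2.424 T_A = 640.6, so T_A = 264.3 N.

T_A ≈ 264 N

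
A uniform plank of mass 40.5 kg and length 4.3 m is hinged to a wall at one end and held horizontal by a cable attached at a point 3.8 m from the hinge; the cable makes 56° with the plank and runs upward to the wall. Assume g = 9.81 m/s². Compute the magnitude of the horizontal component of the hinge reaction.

H_x ≈ 152 N

Take torques about the hinge: T sin 56° · 3.8 = 40.5×9.81×2.15 = 854.21 N·m.
So T = 854.21 / (0.8290 × 3.8) = 271.15 N.
ΣF_x = 0: H_x = T cos 56° = 151.62 N.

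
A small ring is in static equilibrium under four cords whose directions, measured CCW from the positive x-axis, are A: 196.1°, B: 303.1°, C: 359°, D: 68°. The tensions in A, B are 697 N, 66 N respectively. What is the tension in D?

Resolve: ΣF_x = 697 cos 196.1° + 66 cos 303.1° + T_C cos 359° + T_D cos 68° = 0.
        ΣF_y = 697 sin 196.1° + 66 sin 303.1° + T_C sin 359° + T_D sin 68° = 0.
The known terms sum to (-633.6, -248.6) N, so 0.9998 T_C + 0.3746 T_D = 633.6 and -0.0175 T_C + 0.9272 T_D = 248.6.
Solving simultaneously: T_C = 529.5 N, T_D = 278.1 N.

T_D ≈ 278 N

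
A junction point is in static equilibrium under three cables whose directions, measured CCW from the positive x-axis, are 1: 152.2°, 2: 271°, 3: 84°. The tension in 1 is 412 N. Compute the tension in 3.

Resolve: ΣF_x = 412 cos 152.2° + T_2 cos 271° + T_3 cos 84° = 0.
        ΣF_y = 412 sin 152.2° + T_2 sin 271° + T_3 sin 84° = 0.
The known terms sum to (-364.4, 192.2) N, so 0.0175 T_2 + 0.1045 T_3 = 364.4 and -0.9998 T_2 + 0.9945 T_3 = -192.2.
Solving simultaneously: T_2 = 3139 N, T_3 = 2963 N.

T_3 ≈ 2960 N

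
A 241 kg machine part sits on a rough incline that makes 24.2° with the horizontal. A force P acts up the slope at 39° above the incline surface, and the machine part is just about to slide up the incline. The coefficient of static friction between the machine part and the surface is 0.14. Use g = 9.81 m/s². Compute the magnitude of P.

On the verge of sliding up the incline, friction equals μN and acts down the slope.
Perpendicular: N + P sin 39° = W cos 24.2° = 2156 N.
Along incline: P cos 39° = W sin 24.2° + μN  with W sin 24.2° = 969.1 N.
Solving the pair for P and N: P = 1469 N, N = 1232 N (and f = μN = 172.5 N).

P ≈ 1470 N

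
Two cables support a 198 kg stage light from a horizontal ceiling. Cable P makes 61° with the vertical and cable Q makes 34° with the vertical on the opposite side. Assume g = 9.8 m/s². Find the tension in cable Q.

T_Q ≈ 1700 N

Angles from the horizontal: cable P is 90° − 61° = 29°, cable Q is 90° − 34° = 56°.
Weight W = 198 × 9.8 = 1940 N acts straight down.
Horizontal: T_P cos 29° = T_Q cos 56°  →  T_P = 0.6394 T_Q.
Vertical: T_P sin 29° + T_Q sin 56° = 1940.
Substituting the horizontal relation into the vertical equation gives 1.139 T_Q = 1940, so T_Q = 1704 N.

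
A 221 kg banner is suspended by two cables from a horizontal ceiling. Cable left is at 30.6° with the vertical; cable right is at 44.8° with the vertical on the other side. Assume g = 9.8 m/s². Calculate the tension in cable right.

T_right ≈ 1140 N

Angles from the horizontal: cable left is 90° − 30.6° = 59.4°, cable right is 90° − 44.8° = 45.2°.
Weight W = 221 × 9.8 = 2166 N acts straight down.
Horizontal: T_left cos 59.4° = T_right cos 45.2°  →  T_left = 1.384 T_right.
Vertical: T_left sin 59.4° + T_right sin 45.2° = 2166.
Substituting the horizontal relation into the vertical equation gives 1.901 T_right = 2166, so T_right = 1139 N.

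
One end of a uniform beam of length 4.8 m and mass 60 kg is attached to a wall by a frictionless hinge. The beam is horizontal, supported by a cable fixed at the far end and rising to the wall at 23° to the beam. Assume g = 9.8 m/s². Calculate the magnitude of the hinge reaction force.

|H| ≈ 752 N

Take torques about the hinge: T sin 23° · 4.8 = 60×9.8×2.4 = 1411.2 N·m.
So T = 1411.2 / (0.3907 × 4.8) = 752.44 N.
ΣF_x = 0: H_x = T cos 23° = 692.62 N.
ΣF_y = 0: H_y = (60×9.8) − T sin 23° = 588 − 294 = 294 N.
|H| = √(H_x² + H_y²) = √((692.62)² + (294)²) = 752.44 N.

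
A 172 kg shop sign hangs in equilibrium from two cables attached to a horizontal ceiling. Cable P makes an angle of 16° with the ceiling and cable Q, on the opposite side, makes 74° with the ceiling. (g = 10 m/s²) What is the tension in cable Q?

T_Q ≈ 1650 N

Weight W = 172 × 10 = 1720 N acts straight down.
Horizontal: T_P cos 16° = T_Q cos 74°  →  T_P = 0.2867 T_Q.
Vertical: T_P sin 16° + T_Q sin 74° = 1720.
Substituting the horizontal relation into the vertical equation gives 1.04 T_Q = 1720, so T_Q = 1653 N.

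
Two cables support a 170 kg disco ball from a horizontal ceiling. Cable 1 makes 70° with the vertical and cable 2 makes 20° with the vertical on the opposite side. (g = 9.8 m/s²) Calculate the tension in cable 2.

T_2 ≈ 1570 N

Angles from the horizontal: cable 1 is 90° − 70° = 20°, cable 2 is 90° − 20° = 70°.
Weight W = 170 × 9.8 = 1666 N acts straight down.
Horizontal: T_1 cos 20° = T_2 cos 70°  →  T_1 = 0.364 T_2.
Vertical: T_1 sin 20° + T_2 sin 70° = 1666.
Substituting the horizontal relation into the vertical equation gives 1.064 T_2 = 1666, so T_2 = 1566 N.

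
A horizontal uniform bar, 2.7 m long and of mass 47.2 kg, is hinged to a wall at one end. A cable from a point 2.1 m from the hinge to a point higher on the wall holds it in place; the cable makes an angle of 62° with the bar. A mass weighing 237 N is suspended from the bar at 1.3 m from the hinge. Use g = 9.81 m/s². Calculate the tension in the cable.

Take torques about the hinge: T sin 62° · 2.1 = 47.2×9.81×1.35 + 237×1.3 = 933.19 N·m.
So T = 933.19 / (0.8829 × 2.1) = 503.29 N.

T ≈ 503 N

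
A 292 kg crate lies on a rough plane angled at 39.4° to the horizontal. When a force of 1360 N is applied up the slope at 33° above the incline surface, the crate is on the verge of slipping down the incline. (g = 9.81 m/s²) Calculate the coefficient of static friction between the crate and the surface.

On the verge of sliding down the incline, friction is at its maximum μN and acts up the slope.
Perpendicular to incline: N = W cos 39.4° − P sin 33° = 2214 − 740.7 = 1473 N.
Along incline: P cos 33° + μN = W sin 39.4° → μ = (W sin 39.4° − P cos 33°) / N = 0.4601.

μ ≈ 0.460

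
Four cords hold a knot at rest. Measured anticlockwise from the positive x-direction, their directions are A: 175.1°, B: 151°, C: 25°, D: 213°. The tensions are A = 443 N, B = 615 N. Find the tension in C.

T_C ≈ 5860 N

Resolve: ΣF_x = 443 cos 175.1° + 615 cos 151° + T_C cos 25° + T_D cos 213° = 0.
        ΣF_y = 443 sin 175.1° + 615 sin 151° + T_C sin 25° + T_D sin 213° = 0.
The known terms sum to (-979.3, 336) N, so 0.9063 T_C − 0.8387 T_D = 979.3 and 0.4226 T_C − 0.5446 T_D = -336.
Solving simultaneously: T_C = 5857 N, T_D = 5162 N.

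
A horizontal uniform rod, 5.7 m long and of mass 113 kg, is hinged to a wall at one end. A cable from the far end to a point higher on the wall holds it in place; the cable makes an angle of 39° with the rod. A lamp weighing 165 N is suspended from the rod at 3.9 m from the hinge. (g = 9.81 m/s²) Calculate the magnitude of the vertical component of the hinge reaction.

|H_y| ≈ 606 N

Take torques about the hinge: T sin 39° · 5.7 = 113×9.81×2.85 + 165×3.9 = 3802.8 N·m.
So T = 3802.8 / (0.6293 × 5.7) = 1060.1 N.
ΣF_y = 0: H_y = (113×9.81 + 165) − T sin 39° = 1273.5 − 667.16 = 606.37 N.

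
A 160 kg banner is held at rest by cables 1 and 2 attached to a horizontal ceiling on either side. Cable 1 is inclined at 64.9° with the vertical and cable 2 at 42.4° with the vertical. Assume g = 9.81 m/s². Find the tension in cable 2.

Angles from the horizontal: cable 1 is 90° − 64.9° = 25.1°, cable 2 is 90° − 42.4° = 47.6°.
Weight W = 160 × 9.81 = 1570 N acts straight down.
Horizontal: T_1 cos 25.1° = T_2 cos 47.6°  →  T_1 = 0.7446 T_2.
Vertical: T_1 sin 25.1° + T_2 sin 47.6° = 1570.
Substituting the horizontal relation into the vertical equation gives 1.054 T_2 = 1570, so T_2 = 1489 N.

T_2 ≈ 1490 N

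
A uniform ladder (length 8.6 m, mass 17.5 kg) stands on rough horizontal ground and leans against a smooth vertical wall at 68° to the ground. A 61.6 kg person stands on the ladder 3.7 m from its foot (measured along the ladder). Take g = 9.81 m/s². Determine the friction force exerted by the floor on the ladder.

Torques about the foot: N_wall · 8.6 sin 68° = 17.5×9.81×4.3 cos 68° + 61.6×9.81×3.7 cos 68° → N_wall = 139.72 N.
ΣF_x = 0: f_floor = N_wall = 139.72 N.

f ≈ 140 N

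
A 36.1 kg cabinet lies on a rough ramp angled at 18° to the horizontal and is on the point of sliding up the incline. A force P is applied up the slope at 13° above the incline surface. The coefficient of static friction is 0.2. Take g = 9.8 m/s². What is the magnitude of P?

On the verge of sliding up the incline, friction equals μN and acts down the slope.
Perpendicular: N + P sin 13° = W cos 18° = 336.5 N.
Along incline: P cos 13° = W sin 18° + μN  with W sin 18° = 109.3 N.
Solving the pair for P and N: P = 173.3 N, N = 297.5 N (and f = μN = 59.5 N).

P ≈ 173 N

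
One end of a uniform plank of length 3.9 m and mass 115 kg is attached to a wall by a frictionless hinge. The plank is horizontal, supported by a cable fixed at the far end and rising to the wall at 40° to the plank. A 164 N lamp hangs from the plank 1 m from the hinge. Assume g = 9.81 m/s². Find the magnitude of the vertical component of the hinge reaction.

Take torques about the hinge: T sin 40° · 3.9 = 115×9.81×1.95 + 164×1 = 2363.9 N·m.
So T = 2363.9 / (0.6428 × 3.9) = 942.97 N.
ΣF_y = 0: H_y = (115×9.81 + 164) − T sin 40° = 1292.2 − 606.13 = 686.02 N.

|H_y| ≈ 686 N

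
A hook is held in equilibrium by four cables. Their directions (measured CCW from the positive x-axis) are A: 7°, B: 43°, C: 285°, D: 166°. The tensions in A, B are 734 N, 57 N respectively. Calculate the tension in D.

T_D ≈ 889 N

Resolve: ΣF_x = 734 cos 7° + 57 cos 43° + T_C cos 285° + T_D cos 166° = 0.
        ΣF_y = 734 sin 7° + 57 sin 43° + T_C sin 285° + T_D sin 166° = 0.
The known terms sum to (770.2, 128.3) N, so 0.2588 T_C − 0.9703 T_D = -770.2 and -0.9659 T_C + 0.2419 T_D = -128.3.
Solving simultaneously: T_C = 355.4 N, T_D = 888.6 N.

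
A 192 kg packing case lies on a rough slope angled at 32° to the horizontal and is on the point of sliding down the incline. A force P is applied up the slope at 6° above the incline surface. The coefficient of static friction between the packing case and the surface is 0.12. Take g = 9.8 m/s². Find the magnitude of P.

P ≈ 820 N

On the verge of sliding down the incline, friction equals μN and acts up the slope.
Perpendicular: N + P sin 6° = W cos 32° = 1596 N.
Along incline: P cos 6° + μN = W sin 32° with W sin 32° = 997.1 N.
Solving the pair for P and N: P = 820.4 N, N = 1510 N (and f = μN = 181.2 N).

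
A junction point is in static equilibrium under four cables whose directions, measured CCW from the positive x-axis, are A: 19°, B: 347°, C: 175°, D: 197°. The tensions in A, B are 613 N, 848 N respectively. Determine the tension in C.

T_C ≈ 1070 N

Resolve: ΣF_x = 613 cos 19° + 848 cos 347° + T_C cos 175° + T_D cos 197° = 0.
        ΣF_y = 613 sin 19° + 848 sin 347° + T_C sin 175° + T_D sin 197° = 0.
The known terms sum to (1406, 8.815) N, so -0.9962 T_C − 0.9563 T_D = -1406 and 0.0872 T_C − 0.2924 T_D = -8.815.
Solving simultaneously: T_C = 1075 N, T_D = 350.5 N.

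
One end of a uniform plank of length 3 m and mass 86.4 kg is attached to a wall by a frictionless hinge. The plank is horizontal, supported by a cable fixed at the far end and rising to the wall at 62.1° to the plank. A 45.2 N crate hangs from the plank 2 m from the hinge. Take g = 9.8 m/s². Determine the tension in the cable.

T ≈ 513 N

Take torques about the hinge: T sin 62.1° · 3 = 86.4×9.8×1.5 + 45.2×2 = 1360.5 N·m.
So T = 1360.5 / (0.8838 × 3) = 513.14 N.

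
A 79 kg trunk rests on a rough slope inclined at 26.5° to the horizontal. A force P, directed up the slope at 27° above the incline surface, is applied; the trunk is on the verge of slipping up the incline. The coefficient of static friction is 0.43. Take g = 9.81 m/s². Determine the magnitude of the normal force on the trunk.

N ≈ 424 N

On the verge of sliding up the incline, friction equals μN and acts down the slope.
Perpendicular: N + P sin 27° = W cos 26.5° = 693.6 N.
Along incline: P cos 27° = W sin 26.5° + μN  with W sin 26.5° = 345.8 N.
Solving the pair for P and N: P = 592.9 N, N = 424.4 N (and f = μN = 182.5 N).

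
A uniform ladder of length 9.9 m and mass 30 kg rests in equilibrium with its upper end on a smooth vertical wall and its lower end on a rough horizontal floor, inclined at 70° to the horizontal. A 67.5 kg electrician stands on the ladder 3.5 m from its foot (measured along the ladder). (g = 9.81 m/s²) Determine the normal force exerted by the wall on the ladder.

N_wall ≈ 139 N

Torques about the foot: N_wall · 9.9 sin 70° = 30×9.81×4.95 cos 70° + 67.5×9.81×3.5 cos 70° → N_wall = 138.76 N.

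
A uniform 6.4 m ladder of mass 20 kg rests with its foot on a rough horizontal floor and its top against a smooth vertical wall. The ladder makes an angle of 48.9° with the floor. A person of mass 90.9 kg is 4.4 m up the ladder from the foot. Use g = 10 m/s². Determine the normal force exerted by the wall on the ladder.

Torques about the foot: N_wall · 6.4 sin 48.9° = 20×10×3.2 cos 48.9° + 90.9×10×4.4 cos 48.9° → N_wall = 632.4 N.

N_wall ≈ 632 N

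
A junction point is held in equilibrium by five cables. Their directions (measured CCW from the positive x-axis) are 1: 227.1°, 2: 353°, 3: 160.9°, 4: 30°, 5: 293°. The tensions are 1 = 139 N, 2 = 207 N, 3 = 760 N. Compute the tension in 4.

Resolve: ΣF_x = 139 cos 227.1° + 207 cos 353° + 760 cos 160.9° + T_4 cos 30° + T_5 cos 293° = 0.
        ΣF_y = 139 sin 227.1° + 207 sin 353° + 760 sin 160.9° + T_4 sin 30° + T_5 sin 293° = 0.
The known terms sum to (-607.3, 121.6) N, so 0.8660 T_4 + 0.3907 T_5 = 607.3 and 0.5000 T_4 − 0.9205 T_5 = -121.6.
Solving simultaneously: T_4 = 515.4 N, T_5 = 412.1 N.

T_4 ≈ 515 N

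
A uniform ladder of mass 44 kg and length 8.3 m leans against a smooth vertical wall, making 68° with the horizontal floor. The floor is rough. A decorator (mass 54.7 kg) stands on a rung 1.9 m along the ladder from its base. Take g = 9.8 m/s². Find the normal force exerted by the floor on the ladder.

N_floor ≈ 967 N

ΣF_y = 0: N_floor = 44×9.8 + 54.7×9.8 = 967.26 N.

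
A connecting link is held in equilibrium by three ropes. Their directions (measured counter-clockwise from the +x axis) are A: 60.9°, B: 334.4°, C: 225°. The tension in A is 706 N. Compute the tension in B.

Resolve: ΣF_x = 706 cos 60.9° + T_B cos 334.4° + T_C cos 225° = 0.
        ΣF_y = 706 sin 60.9° + T_B sin 334.4° + T_C sin 225° = 0.
The known terms sum to (343.4, 616.9) N, so 0.9018 T_B − 0.7071 T_C = -343.4 and -0.4321 T_B − 0.7071 T_C = -616.9.
Solving simultaneously: T_B = 205.1 N, T_C = 747.1 N.

T_B ≈ 205 N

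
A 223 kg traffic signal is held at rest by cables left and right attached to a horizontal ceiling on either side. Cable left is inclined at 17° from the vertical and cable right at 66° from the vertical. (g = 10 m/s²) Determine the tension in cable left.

Angles from the horizontal: cable left is 90° − 17° = 73°, cable right is 90° − 66° = 24°.
Weight W = 223 × 10 = 2230 N acts straight down.
Horizontal: T_left cos 73° = T_right cos 24°  →  T_right = 0.32 T_left.
Vertical: T_left sin 73° + T_right sin 24° = 2230.
Substituting the horizontal relation into the vertical equation gives 1.086 T_left = 2230, so T_left = 2053 N.

T_left ≈ 2050 N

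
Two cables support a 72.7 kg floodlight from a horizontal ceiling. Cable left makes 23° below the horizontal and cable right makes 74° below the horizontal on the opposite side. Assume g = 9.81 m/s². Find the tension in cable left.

T_left ≈ 198 N

Weight W = 72.7 × 9.81 = 713.2 N acts straight down.
Horizontal: T_left cos 23° = T_right cos 74°  →  T_right = 3.34 T_left.
Vertical: T_left sin 23° + T_right sin 74° = 713.2.
Substituting the horizontal relation into the vertical equation gives 3.601 T_left = 713.2, so T_left = 198.1 N.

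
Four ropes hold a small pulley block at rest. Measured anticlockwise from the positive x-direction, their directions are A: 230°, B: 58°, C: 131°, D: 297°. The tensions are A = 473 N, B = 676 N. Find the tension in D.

Resolve: ΣF_x = 473 cos 230° + 676 cos 58° + T_C cos 131° + T_D cos 297° = 0.
        ΣF_y = 473 sin 230° + 676 sin 58° + T_C sin 131° + T_D sin 297° = 0.
The known terms sum to (54.19, 210.9) N, so -0.6561 T_C + 0.4540 T_D = -54.19 and 0.7547 T_C − 0.8910 T_D = -210.9.
Solving simultaneously: T_C = 595.4 N, T_D = 741.1 N.

T_D ≈ 741 N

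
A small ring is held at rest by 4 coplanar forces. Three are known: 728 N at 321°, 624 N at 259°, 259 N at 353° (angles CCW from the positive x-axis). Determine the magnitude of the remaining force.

Sum the known components: ΣF_x = 703.8 N, ΣF_y = -1102 N.
For equilibrium the remaining force must supply (−ΣF_x, −ΣF_y) = (-703.8, 1102) N.
Magnitude = √((-703.8)² + (1102)²) = 1308 N; direction = atan2(1102, -703.8) = 122.6°.

F ≈ 1310 N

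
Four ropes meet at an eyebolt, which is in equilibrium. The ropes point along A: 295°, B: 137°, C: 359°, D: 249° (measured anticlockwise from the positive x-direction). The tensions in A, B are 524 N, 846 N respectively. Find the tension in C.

Resolve: ΣF_x = 524 cos 295° + 846 cos 137° + T_C cos 359° + T_D cos 249° = 0.
        ΣF_y = 524 sin 295° + 846 sin 137° + T_C sin 359° + T_D sin 249° = 0.
The known terms sum to (-397.3, 102.1) N, so 0.9998 T_C − 0.3584 T_D = 397.3 and -0.0175 T_C − 0.9336 T_D = -102.1.
Solving simultaneously: T_C = 433.6 N, T_D = 101.2 N.

T_C ≈ 434 N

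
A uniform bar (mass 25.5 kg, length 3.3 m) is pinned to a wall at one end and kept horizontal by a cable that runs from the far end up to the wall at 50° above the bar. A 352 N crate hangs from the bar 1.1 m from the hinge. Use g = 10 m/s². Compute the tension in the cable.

Take torques about the hinge: T sin 50° · 3.3 = 25.5×10×1.65 + 352×1.1 = 807.95 N·m.
So T = 807.95 / (0.7660 × 3.3) = 319.61 N.

T ≈ 320 N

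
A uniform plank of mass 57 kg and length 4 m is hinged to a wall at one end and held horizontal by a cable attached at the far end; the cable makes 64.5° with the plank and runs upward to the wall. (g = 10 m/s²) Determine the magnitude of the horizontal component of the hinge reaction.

H_x ≈ 136 N

Take torques about the hinge: T sin 64.5° · 4 = 57×10×2 = 1140 N·m.
So T = 1140 / (0.9026 × 4) = 315.76 N.
ΣF_x = 0: H_x = T cos 64.5° = 135.94 N.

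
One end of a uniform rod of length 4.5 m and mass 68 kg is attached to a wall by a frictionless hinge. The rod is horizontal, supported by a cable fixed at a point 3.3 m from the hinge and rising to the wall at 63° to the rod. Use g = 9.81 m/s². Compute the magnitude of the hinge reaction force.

|H| ≈ 314 N

Take torques about the hinge: T sin 63° · 3.3 = 68×9.81×2.25 = 1500.9 N·m.
So T = 1500.9 / (0.8910 × 3.3) = 510.46 N.
ΣF_x = 0: H_x = T cos 63° = 231.75 N.
ΣF_y = 0: H_y = (68×9.81) − T sin 63° = 667.08 − 454.83 = 212.25 N.
|H| = √(H_x² + H_y²) = √((231.75)² + (212.25)²) = 314.26 N.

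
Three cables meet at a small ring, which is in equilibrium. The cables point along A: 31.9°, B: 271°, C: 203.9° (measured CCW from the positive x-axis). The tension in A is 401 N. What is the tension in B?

T_B ≈ 60.6 N

Resolve: ΣF_x = 401 cos 31.9° + T_B cos 271° + T_C cos 203.9° = 0.
        ΣF_y = 401 sin 31.9° + T_B sin 271° + T_C sin 203.9° = 0.
The known terms sum to (340.4, 211.9) N, so 0.0175 T_B − 0.9143 T_C = -340.4 and -0.9998 T_B − 0.4051 T_C = -211.9.
Solving simultaneously: T_B = 60.58 N, T_C = 373.5 N.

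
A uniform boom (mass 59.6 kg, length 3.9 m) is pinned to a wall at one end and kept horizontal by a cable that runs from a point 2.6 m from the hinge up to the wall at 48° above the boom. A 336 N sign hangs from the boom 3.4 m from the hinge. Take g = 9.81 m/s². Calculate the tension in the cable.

T ≈ 1180 N

Take torques about the hinge: T sin 48° · 2.6 = 59.6×9.81×1.95 + 336×3.4 = 2282.5 N·m.
So T = 2282.5 / (0.7431 × 2.6) = 1181.3 N.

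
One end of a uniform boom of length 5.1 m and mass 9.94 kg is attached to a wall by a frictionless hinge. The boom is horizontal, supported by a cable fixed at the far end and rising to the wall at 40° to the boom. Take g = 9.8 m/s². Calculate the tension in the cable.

T ≈ 75.8 N

Take torques about the hinge: T sin 40° · 5.1 = 9.94×9.8×2.55 = 248.4 N·m.
So T = 248.4 / (0.6428 × 5.1) = 75.773 N.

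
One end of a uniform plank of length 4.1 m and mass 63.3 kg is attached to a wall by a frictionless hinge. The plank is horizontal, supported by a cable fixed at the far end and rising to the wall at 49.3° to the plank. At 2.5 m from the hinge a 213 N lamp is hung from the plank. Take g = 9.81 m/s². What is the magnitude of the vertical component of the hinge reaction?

Take torques about the hinge: T sin 49.3° · 4.1 = 63.3×9.81×2.05 + 213×2.5 = 1805.5 N·m.
So T = 1805.5 / (0.7581 × 4.1) = 580.85 N.
ΣF_y = 0: H_y = (63.3×9.81 + 213) − T sin 49.3° = 833.97 − 440.36 = 393.61 N.

|H_y| ≈ 394 N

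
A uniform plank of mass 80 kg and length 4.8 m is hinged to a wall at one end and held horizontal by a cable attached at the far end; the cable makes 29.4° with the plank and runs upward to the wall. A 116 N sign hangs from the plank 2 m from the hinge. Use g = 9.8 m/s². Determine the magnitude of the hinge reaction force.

Take torques about the hinge: T sin 29.4° · 4.8 = 80×9.8×2.4 + 116×2 = 2113.6 N·m.
So T = 2113.6 / (0.4909 × 4.8) = 896.99 N.
ΣF_x = 0: H_x = T cos 29.4° = 781.47 N.
ΣF_y = 0: H_y = (80×9.8 + 116) − T sin 29.4° = 900 − 440.33 = 459.67 N.
|H| = √(H_x² + H_y²) = √((781.47)² + (459.67)²) = 906.63 N.

|H| ≈ 907 N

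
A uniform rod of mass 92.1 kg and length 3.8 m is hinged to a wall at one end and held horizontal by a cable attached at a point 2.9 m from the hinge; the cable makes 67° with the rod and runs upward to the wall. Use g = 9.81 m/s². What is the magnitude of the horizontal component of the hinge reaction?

Take torques about the hinge: T sin 67° · 2.9 = 92.1×9.81×1.9 = 1716.7 N·m.
So T = 1716.7 / (0.9205 × 2.9) = 643.07 N.
ΣF_x = 0: H_x = T cos 67° = 251.27 N.

H_x ≈ 251 N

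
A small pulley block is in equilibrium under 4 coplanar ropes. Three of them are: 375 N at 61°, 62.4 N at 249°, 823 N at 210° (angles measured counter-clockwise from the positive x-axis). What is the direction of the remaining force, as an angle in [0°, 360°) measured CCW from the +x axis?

Sum the known components: ΣF_x = -553.3 N, ΣF_y = -141.8 N.
For equilibrium the remaining force must supply (−ΣF_x, −ΣF_y) = (553.3, 141.8) N.
Magnitude = √((553.3)² + (141.8)²) = 571.2 N; direction = atan2(141.8, 553.3) = 14.4°.

θ ≈ 14.4°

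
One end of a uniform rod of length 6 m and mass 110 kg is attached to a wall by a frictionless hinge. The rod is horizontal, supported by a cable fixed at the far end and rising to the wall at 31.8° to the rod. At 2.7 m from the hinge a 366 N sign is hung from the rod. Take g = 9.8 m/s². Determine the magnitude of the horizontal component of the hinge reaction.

Take torques about the hinge: T sin 31.8° · 6 = 110×9.8×3 + 366×2.7 = 4222.2 N·m.
So T = 4222.2 / (0.5270 × 6) = 1335.4 N.
ΣF_x = 0: H_x = T cos 31.8° = 1135 N.

H_x ≈ 1130 N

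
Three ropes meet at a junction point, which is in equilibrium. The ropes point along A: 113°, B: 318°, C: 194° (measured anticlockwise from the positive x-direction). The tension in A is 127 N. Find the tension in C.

Resolve: ΣF_x = 127 cos 113° + T_B cos 318° + T_C cos 194° = 0.
        ΣF_y = 127 sin 113° + T_B sin 318° + T_C sin 194° = 0.
The known terms sum to (-49.62, 116.9) N, so 0.7431 T_B − 0.9703 T_C = 49.62 and -0.6691 T_B − 0.2419 T_C = -116.9.
Solving simultaneously: T_B = 151.3 N, T_C = 64.74 N.

T_C ≈ 64.7 N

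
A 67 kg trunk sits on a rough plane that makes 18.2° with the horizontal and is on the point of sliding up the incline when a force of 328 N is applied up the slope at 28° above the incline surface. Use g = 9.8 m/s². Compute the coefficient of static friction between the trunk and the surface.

On the verge of sliding up the incline, friction is at its maximum μN and acts down the slope.
Perpendicular to incline: N = W cos 18.2° − P sin 28° = 623.8 − 154 = 469.8 N.
Along incline: P cos 28° − μN = W sin 18.2° → μ = −(W sin 18.2° − P cos 28°) / N = 0.1799.

μ ≈ 0.180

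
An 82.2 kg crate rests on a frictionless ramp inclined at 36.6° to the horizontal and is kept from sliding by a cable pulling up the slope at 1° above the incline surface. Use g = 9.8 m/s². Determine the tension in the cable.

Take axes along and perpendicular to the incline. Weight components: W sin 36.6° = 480.3 N down-slope, W cos 36.6° = 646.7 N into the surface.
Along incline: T cos 1° = W sin 36.6° → T = 480.4 N.
Perpendicular: N = W cos 36.6° − T sin 1° = 638.3 N.

T ≈ 480 N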